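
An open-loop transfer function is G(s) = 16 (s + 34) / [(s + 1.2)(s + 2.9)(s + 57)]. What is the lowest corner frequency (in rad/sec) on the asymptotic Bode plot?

Break frequencies occur at each pole and zero magnitude: 1.2 rad/sec, 2.9 rad/sec, 34 rad/sec, 57 rad/sec.
The lowest is 1.2 rad/sec.

1.2 rad/sec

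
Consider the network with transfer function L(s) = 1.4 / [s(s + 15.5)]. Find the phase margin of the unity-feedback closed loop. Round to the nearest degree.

90°

Gain crossover: |L(jω)| = 1 at ω ≈ 0.0903 rad/s.
∠L(j0.0903) = −90° − arctan(0.0903/15.5) ≈ -90.33°
PM = 180° + (-90.33°) = 89.67°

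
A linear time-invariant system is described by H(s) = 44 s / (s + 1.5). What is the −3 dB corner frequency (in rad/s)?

For a single-pole high-pass, the −3 dB point is at the pole: ω = 1.5 rad/s.

1.5 rad/s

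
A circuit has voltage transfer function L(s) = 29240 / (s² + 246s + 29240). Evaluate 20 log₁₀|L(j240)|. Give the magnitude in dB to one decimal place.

|(j240)² + 246(j240) + 29240| = |-28360 + j59040| = 6.55e+04
|L(j240)| = 29240 / 6.55e+04 = 0.44642
20 log₁₀(0.44642) = -7.01 dB

-7.0 dB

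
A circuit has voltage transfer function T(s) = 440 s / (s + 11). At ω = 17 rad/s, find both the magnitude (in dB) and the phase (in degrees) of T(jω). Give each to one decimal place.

|T| = 51.4 dB, ∠T = 32.9 deg

|j17| = 17
|j17 + 11| = √(17² + 11²) = 20.25
|T(j17)| = 440 × 17 / 20.25 = 369.41
20 log₁₀(369.41) = 51.35 dB
∠(j17) = 90.00°
∠(j17 + 11) = arctan(17/11) = 57.09°
∠T(j17) = 90.00° − 57.09° = 32.91°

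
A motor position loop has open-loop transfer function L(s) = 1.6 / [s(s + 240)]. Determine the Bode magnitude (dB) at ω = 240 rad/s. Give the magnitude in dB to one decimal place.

|j240 + 240| = √(240² + 240²) = 339.4
|j240| = 240
|L(j240)| = 1.6 / (339.4 × 240) = 1.9642e-05
20 log₁₀(1.9642e-05) = -94.14 dB

-94.1 dB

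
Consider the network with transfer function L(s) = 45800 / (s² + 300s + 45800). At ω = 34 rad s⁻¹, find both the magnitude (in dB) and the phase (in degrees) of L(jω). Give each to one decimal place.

|L| = 0.0 dB, ∠L = -12.9°

|(j34)² + 300(j34) + 45800| = |44644 + j10200| = 4.579e+04
|L(j34)| = 45800 / 4.579e+04 = 1.0001
20 log₁₀(1.0001) = 0.00 dB
∠[(j34)² + 300(j34) + 45800] = ∠[44644 + j10200] = 12.87°
∠L(j34) = −12.87° = -12.87°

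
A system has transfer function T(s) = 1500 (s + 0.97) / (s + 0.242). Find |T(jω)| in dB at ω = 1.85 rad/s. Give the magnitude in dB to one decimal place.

|j1.85 + 0.97| = √(1.85² + 0.97²) = 2.089
|j1.85 + 0.242| = √(1.85² + 0.242²) = 1.866
|T(j1.85)| = 1500 × 2.089 / 1.866 = 1679.4
20 log₁₀(1679.4) = 64.50 dB

64.5 dB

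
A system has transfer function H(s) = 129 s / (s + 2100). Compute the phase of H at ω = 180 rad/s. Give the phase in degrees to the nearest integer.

∠(j180) = 90.00°
∠(j180 + 2100) = arctan(180/2100) = 4.90°
∠H(j180) = 90.00° − 4.90° = 85.10°

85 deg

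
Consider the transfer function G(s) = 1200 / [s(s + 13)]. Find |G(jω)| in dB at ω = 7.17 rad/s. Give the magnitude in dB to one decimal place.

|j7.17 + 13| = √(7.17² + 13²) = 14.85
|j7.17| = 7.17
|G(j7.17)| = 1200 / (14.85 × 7.17) = 11.273
20 log₁₀(11.273) = 21.04 dB

21.0 dB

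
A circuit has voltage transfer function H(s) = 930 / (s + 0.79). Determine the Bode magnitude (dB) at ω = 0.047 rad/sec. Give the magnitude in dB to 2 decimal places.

61.40 dB

|j0.047 + 0.79| = √(0.047² + 0.79²) = 0.7914
|H(j0.047)| = 930 / 0.7914 = 1175.1
20 log₁₀(1175.1) = 61.402 dB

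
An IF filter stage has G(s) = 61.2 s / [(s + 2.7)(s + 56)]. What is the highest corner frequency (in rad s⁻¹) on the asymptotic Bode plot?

Break frequencies occur at each pole and zero magnitude: 2.7 rad s⁻¹, 56 rad s⁻¹.
The highest is 56 rad s⁻¹.

56 rad s⁻¹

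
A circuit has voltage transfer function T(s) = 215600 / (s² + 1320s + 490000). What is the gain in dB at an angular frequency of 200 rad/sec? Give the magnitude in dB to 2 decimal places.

-7.68 dB

|(j200)² + 1320(j200) + 490000| = |4.5e+05 + j2.64e+05| = 5.217e+05
|T(j200)| = 215600 / 5.217e+05 = 0.41325
20 log₁₀(0.41325) = -7.676 dB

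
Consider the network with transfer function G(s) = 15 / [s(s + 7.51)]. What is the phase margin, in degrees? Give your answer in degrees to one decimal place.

75.6°

Gain crossover: |G(jω)| = 1 at ω ≈ 1.93 rad/s.
∠G(j1.93) = −90° − arctan(1.93/7.51) ≈ -104.44°
PM = 180° + (-104.44°) = 75.56°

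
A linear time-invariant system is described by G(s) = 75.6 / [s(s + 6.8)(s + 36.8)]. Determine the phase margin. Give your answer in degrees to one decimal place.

Gain crossover: |G(jω)| = 1 at ω ≈ 0.302 rad s⁻¹.
∠G(j0.302) = −90° − arctan(0.302/6.8) − arctan(0.302/36.8) ≈ -93.01°
PM = 180° + (-93.01°) = 86.99°

87.0°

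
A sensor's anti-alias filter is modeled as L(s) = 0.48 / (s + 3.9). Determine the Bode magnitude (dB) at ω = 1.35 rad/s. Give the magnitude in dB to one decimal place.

|j1.35 + 3.9| = √(1.35² + 3.9²) = 4.127
|L(j1.35)| = 0.48 / 4.127 = 0.11631
20 log₁₀(0.11631) = -18.69 dB

-18.7 dB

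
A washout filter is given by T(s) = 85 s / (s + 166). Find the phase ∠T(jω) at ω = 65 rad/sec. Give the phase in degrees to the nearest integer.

∠(j65) = 90.00°
∠(j65 + 166) = arctan(65/166) = 21.38°
∠T(j65) = 90.00° − 21.38° = 68.62°

69°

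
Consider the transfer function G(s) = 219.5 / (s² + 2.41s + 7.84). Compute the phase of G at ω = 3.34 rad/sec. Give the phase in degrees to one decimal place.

∠[(j3.34)² + 2.41(j3.34) + 7.84] = ∠[-3.3156 + j8.0494] = 112.39°
∠G(j3.34) = −112.39° = -112.39°

-112.4°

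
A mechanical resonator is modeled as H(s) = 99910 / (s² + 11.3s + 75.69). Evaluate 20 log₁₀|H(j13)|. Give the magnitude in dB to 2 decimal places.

55.18 dB

|(j13)² + 11.3(j13) + 75.69| = |-93.31 + j146.9| = 174
|H(j13)| = 99910 / 174 = 574.1
20 log₁₀(574.1) = 55.180 dB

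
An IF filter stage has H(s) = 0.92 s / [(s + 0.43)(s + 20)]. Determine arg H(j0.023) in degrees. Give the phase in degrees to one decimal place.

∠(j0.023) = 90.00°
∠(j0.023 + 0.43) = arctan(0.023/0.43) = 3.06°
∠(j0.023 + 20) = arctan(0.023/20) = 0.07°
∠H(j0.023) = 90.00° − (3.06° + 0.07°) = 86.87°

86.9°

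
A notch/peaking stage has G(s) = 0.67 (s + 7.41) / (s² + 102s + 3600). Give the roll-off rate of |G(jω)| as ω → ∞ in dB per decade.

With 1 zero and 2 poles, the high-frequency asymptotic slope is 20 × (1 − 2) = -20 dB/decade.

-20 dB/decade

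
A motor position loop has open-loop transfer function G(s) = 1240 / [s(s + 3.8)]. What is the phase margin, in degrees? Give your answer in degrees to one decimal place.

Gain crossover: |G(jω)| = 1 at ω ≈ 35.1 rad s⁻¹.
∠G(j35.1) = −90° − arctan(35.1/3.8) ≈ -173.82°
PM = 180° + (-173.82°) = 6.18°

6.2°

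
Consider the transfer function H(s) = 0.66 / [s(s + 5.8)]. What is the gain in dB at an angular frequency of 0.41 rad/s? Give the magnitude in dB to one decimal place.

|j0.41 + 5.8| = √(0.41² + 5.8²) = 5.814
|j0.41| = 0.41
|H(j0.41)| = 0.66 / (5.814 × 0.41) = 0.27685
20 log₁₀(0.27685) = -11.16 dB

-11.2 dB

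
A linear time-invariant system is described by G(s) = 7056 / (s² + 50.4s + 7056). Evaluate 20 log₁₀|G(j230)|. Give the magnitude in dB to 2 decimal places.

-16.52 dB

|(j230)² + 50.4(j230) + 7056| = |-45844 + j11592| = 4.729e+04
|G(j230)| = 7056 / 4.729e+04 = 0.14922
20 log₁₀(0.14922) = -16.524 dB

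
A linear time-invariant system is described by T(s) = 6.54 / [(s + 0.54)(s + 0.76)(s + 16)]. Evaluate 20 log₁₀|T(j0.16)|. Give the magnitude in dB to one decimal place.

-0.6 dB

|j0.16 + 0.54| = √(0.16² + 0.54²) = 0.5632
|j0.16 + 0.76| = √(0.16² + 0.76²) = 0.7767
|j0.16 + 16| = √(0.16² + 16²) = 16
|T(j0.16)| = 6.54 / (0.5632 × 0.7767 × 16) = 0.93441
20 log₁₀(0.93441) = -0.59 dB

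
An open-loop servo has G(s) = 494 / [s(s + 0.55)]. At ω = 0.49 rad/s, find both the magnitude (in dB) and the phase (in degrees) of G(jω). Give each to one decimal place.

|j0.49 + 0.55| = √(0.49² + 0.55²) = 0.7366
|j0.49| = 0.49
|G(j0.49)| = 494 / (0.7366 × 0.49) = 1368.6
20 log₁₀(1368.6) = 62.73 dB
∠(j0.49 + 0.55) = arctan(0.49/0.55) = 41.70°
∠(j0.49) = 90.00°
∠G(j0.49) = − (41.70° + 90.00°) = -131.70°

|G| = 62.7 dB, ∠G = -131.7 deg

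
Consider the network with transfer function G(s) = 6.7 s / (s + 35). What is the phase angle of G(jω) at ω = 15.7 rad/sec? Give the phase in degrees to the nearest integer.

66°

∠(j15.7) = 90.00°
∠(j15.7 + 35) = arctan(15.7/35) = 24.16°
∠G(j15.7) = 90.00° − 24.16° = 65.84°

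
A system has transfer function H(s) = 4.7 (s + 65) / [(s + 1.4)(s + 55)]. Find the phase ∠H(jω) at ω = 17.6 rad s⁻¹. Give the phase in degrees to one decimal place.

∠(j17.6 + 65) = arctan(17.6/65) = 15.15°
∠(j17.6 + 1.4) = arctan(17.6/1.4) = 85.45°
∠(j17.6 + 55) = arctan(17.6/55) = 17.74°
∠H(j17.6) = 15.15° − (85.45° + 17.74°) = -88.05°

-88.0°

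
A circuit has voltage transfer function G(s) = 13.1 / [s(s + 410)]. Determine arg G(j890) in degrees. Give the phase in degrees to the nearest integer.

-155°

∠(j890 + 410) = arctan(890/410) = 65.27°
∠(j890) = 90.00°
∠G(j890) = − (65.27° + 90.00°) = -155.27°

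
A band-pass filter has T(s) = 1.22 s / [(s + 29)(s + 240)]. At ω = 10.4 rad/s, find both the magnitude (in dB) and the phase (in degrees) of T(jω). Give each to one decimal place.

|T| = -55.3 dB, ∠T = 67.8°

|j10.4| = 10.4
|j10.4 + 29| = √(10.4² + 29²) = 30.81
|j10.4 + 240| = √(10.4² + 240²) = 240.2
|T(j10.4)| = 1.22 × 10.4 / (30.81 × 240.2) = 0.0017144
20 log₁₀(0.0017144) = -55.32 dB
∠(j10.4) = 90.00°
∠(j10.4 + 29) = arctan(10.4/29) = 19.73°
∠(j10.4 + 240) = arctan(10.4/240) = 2.48°
∠T(j10.4) = 90.00° − (19.73° + 2.48°) = 67.79°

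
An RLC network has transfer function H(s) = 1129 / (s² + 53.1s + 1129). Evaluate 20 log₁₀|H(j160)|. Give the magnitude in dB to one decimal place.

|(j160)² + 53.1(j160) + 1129| = |-24471 + j8496| = 2.59e+04
|H(j160)| = 1129 / 2.59e+04 = 0.043584
20 log₁₀(0.043584) = -27.21 dB

-27.2 dB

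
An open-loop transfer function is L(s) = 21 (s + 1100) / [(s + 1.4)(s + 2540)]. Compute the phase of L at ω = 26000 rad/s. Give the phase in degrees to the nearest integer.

-87°

∠(j26000 + 1100) = arctan(26000/1100) = 87.58°
∠(j26000 + 1.4) = arctan(26000/1.4) = 90.00°
∠(j26000 + 2540) = arctan(26000/2540) = 84.42°
∠L(j26000) = 87.58° − (90.00° + 84.42°) = -86.84°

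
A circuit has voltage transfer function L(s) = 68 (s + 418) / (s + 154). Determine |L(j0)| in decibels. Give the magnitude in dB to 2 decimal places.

L(0) = 68 × 418 / 154 = 184.57
20 log₁₀(184.57) = 45.323 dB

45.32 dB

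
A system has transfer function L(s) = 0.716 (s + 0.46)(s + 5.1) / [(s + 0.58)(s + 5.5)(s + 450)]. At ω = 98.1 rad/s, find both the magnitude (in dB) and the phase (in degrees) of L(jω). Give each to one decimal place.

|L| = -56.2 dB, ∠L = -12.0°

|j98.1 + 0.46| = √(98.1² + 0.46²) = 98.1
|j98.1 + 5.1| = √(98.1² + 5.1²) = 98.23
|j98.1 + 0.58| = √(98.1² + 0.58²) = 98.1
|j98.1 + 5.5| = √(98.1² + 5.5²) = 98.25
|j98.1 + 450| = √(98.1² + 450²) = 460.6
|L(j98.1)| = 0.716 × 98.1 × 98.23 / (98.1 × 98.25 × 460.6) = 0.0015542
20 log₁₀(0.0015542) = -56.17 dB
∠(j98.1 + 0.46) = arctan(98.1/0.46) = 89.73°
∠(j98.1 + 5.1) = arctan(98.1/5.1) = 87.02°
∠(j98.1 + 0.58) = arctan(98.1/0.58) = 89.66°
∠(j98.1 + 5.5) = arctan(98.1/5.5) = 86.79°
∠(j98.1 + 450) = arctan(98.1/450) = 12.30°
∠L(j98.1) = 89.73° + 87.02° − (89.66° + 86.79° + 12.30°) = -12.00°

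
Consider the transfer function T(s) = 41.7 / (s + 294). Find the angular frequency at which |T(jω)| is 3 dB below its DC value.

294 rad s⁻¹

For a single-pole low-pass, the −3 dB point is at the pole: ω = 294 rad s⁻¹.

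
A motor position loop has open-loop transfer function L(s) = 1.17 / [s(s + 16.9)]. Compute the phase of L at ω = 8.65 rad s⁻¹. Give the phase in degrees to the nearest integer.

∠(j8.65 + 16.9) = arctan(8.65/16.9) = 27.10°
∠(j8.65) = 90.00°
∠L(j8.65) = − (27.10° + 90.00°) = -117.10°

-117°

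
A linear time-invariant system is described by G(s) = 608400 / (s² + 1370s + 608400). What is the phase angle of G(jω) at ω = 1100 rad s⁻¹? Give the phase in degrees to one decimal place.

-111.8°

∠[(j1100)² + 1370(j1100) + 608400] = ∠[-6.016e+05 + j1.507e+06] = 111.76°
∠G(j1100) = −111.76° = -111.76°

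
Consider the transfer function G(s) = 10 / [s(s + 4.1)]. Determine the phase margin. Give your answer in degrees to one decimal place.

Gain crossover: |G(jω)| = 1 at ω ≈ 2.16 rad/s.
∠G(j2.16) = −90° − arctan(2.16/4.1) ≈ -117.76°
PM = 180° + (-117.76°) = 62.24°

62.2°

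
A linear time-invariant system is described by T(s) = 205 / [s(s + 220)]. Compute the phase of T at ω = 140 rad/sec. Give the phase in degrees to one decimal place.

-122.5°

∠(j140 + 220) = arctan(140/220) = 32.47°
∠(j140) = 90.00°
∠T(j140) = − (32.47° + 90.00°) = -122.47°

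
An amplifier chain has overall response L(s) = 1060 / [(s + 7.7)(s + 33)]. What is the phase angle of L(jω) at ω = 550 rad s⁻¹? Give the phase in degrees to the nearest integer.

∠(j550 + 7.7) = arctan(550/7.7) = 89.20°
∠(j550 + 33) = arctan(550/33) = 86.57°
∠L(j550) = − (89.20° + 86.57°) = -175.76°

-176°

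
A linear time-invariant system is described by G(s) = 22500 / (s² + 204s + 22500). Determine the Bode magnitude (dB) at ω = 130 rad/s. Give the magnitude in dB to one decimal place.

-1.6 dB

|(j130)² + 204(j130) + 22500| = |5600 + j26520| = 2.71e+04
|G(j130)| = 22500 / 2.71e+04 = 0.83011
20 log₁₀(0.83011) = -1.62 dB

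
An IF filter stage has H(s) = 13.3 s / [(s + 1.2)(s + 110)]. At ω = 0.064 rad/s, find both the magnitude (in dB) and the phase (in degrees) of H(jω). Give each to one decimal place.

|j0.064| = 0.064
|j0.064 + 1.2| = √(0.064² + 1.2²) = 1.202
|j0.064 + 110| = √(0.064² + 110²) = 110
|H(j0.064)| = 13.3 × 0.064 / (1.202 × 110) = 0.0064393
20 log₁₀(0.0064393) = -43.82 dB
∠(j0.064) = 90.00°
∠(j0.064 + 1.2) = arctan(0.064/1.2) = 3.05°
∠(j0.064 + 110) = arctan(0.064/110) = 0.03°
∠H(j0.064) = 90.00° − (3.05° + 0.03°) = 86.91°

|H| = -43.8 dB, ∠H = 86.9 deg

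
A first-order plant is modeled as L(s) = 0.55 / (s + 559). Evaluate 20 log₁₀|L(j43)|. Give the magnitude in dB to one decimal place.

|j43 + 559| = √(43² + 559²) = 560.7
|L(j43)| = 0.55 / 560.7 = 0.000981
20 log₁₀(0.000981) = -60.17 dB

-60.2 dB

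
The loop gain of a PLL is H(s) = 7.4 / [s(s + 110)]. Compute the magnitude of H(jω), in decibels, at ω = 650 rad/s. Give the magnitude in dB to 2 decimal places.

-95.25 dB

|j650 + 110| = √(650² + 110²) = 659.2
|j650| = 650
|H(j650)| = 7.4 / (659.2 × 650) = 1.7269e-05
20 log₁₀(1.7269e-05) = -95.255 dB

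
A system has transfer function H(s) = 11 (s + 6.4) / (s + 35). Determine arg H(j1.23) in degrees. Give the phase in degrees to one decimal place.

∠(j1.23 + 6.4) = arctan(1.23/6.4) = 10.88°
∠(j1.23 + 35) = arctan(1.23/35) = 2.01°
∠H(j1.23) = 10.88° − 2.01° = 8.87°

8.9 deg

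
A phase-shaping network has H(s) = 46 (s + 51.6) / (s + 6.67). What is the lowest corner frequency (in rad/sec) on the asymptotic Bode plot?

Break frequencies occur at each pole and zero magnitude: 6.67 rad/sec, 51.6 rad/sec.
The lowest is 6.67 rad/sec.

6.67 rad/sec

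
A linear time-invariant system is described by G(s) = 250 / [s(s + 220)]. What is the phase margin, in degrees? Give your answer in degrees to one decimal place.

89.7 deg

Gain crossover: |G(jω)| = 1 at ω ≈ 1.14 rad/sec.
∠G(j1.14) = −90° − arctan(1.14/220) ≈ -90.30°
PM = 180° + (-90.30°) = 89.70°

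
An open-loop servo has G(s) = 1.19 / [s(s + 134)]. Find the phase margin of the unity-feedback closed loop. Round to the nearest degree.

Gain crossover: |G(jω)| = 1 at ω ≈ 0.00888 rad/sec.
∠G(j0.00888) = −90° − arctan(0.00888/134) ≈ -90.00°
PM = 180° + (-90.00°) = 90.00°

90°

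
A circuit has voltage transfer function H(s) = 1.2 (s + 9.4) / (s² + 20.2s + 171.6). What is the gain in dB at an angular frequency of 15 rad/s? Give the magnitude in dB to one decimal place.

|j15 + 9.4| = √(15² + 9.4²) = 17.7
|(j15)² + 20.2(j15) + 171.6| = |-53.4 + j303| = 307.7
|H(j15)| = 1.2 × 17.7 / 307.7 = 0.069043
20 log₁₀(0.069043) = -23.22 dB

-23.2 dB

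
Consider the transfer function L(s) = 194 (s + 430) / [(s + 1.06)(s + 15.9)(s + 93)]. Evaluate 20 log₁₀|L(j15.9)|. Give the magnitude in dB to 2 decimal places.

7.85 dB

|j15.9 + 430| = √(15.9² + 430²) = 430.3
|j15.9 + 1.06| = √(15.9² + 1.06²) = 15.94
|j15.9 + 15.9| = √(15.9² + 15.9²) = 22.49
|j15.9 + 93| = √(15.9² + 93²) = 94.35
|L(j15.9)| = 194 × 430.3 / (15.94 × 22.49 × 94.35) = 2.4692
20 log₁₀(2.4692) = 7.851 dB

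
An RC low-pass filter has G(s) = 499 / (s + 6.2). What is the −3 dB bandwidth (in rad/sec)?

For a single-pole low-pass, the −3 dB point is at the pole: ω = 6.2 rad/sec.

6.2 rad/sec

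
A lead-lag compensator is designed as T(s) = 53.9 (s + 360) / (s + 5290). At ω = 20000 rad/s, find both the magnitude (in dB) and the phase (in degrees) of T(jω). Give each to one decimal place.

|T| = 34.3 dB, ∠T = 13.8°

|j20000 + 360| = √(20000² + 360²) = 2e+04
|j20000 + 5290| = √(20000² + 5290²) = 2.069e+04
|T(j20000)| = 53.9 × 2e+04 / 2.069e+04 = 52.117
20 log₁₀(52.117) = 34.34 dB
∠(j20000 + 360) = arctan(20000/360) = 88.97°
∠(j20000 + 5290) = arctan(20000/5290) = 75.18°
∠T(j20000) = 88.97° − 75.18° = 13.78°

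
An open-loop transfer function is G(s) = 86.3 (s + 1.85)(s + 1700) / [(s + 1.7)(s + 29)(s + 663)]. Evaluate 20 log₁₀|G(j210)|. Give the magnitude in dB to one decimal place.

0.0 dB

|j210 + 1.85| = √(210² + 1.85²) = 210
|j210 + 1700| = √(210² + 1700²) = 1713
|j210 + 1.7| = √(210² + 1.7²) = 210
|j210 + 29| = √(210² + 29²) = 212
|j210 + 663| = √(210² + 663²) = 695.5
|G(j210)| = 86.3 × 210 × 1713 / (210 × 212 × 695.5) = 1.0027
20 log₁₀(1.0027) = 0.02 dB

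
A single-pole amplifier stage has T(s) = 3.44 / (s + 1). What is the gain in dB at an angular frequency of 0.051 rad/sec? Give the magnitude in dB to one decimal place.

|j0.051 + 1| = √(0.051² + 1²) = 1.001
|T(j0.051)| = 3.44 / 1.001 = 3.4355
20 log₁₀(3.4355) = 10.72 dB

10.7 dB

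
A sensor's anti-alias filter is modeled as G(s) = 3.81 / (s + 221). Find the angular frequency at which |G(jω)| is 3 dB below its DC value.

For a single-pole low-pass, the −3 dB point is at the pole: ω = 221 rad/sec.

221 rad/sec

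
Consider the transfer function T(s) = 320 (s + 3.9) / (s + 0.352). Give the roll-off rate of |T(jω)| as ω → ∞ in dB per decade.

0 dB/decade

With 1 zero and 1 pole, the high-frequency asymptotic slope is 20 × (1 − 1) = 0 dB/decade.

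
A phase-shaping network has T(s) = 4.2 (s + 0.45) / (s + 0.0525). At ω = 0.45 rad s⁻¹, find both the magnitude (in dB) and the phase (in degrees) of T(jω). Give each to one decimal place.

|j0.45 + 0.45| = √(0.45² + 0.45²) = 0.6364
|j0.45 + 0.0525| = √(0.45² + 0.0525²) = 0.4531
|T(j0.45)| = 4.2 × 0.6364 / 0.4531 = 5.8997
20 log₁₀(5.8997) = 15.42 dB
∠(j0.45 + 0.45) = arctan(0.45/0.45) = 45.00°
∠(j0.45 + 0.0525) = arctan(0.45/0.0525) = 83.35°
∠T(j0.45) = 45.00° − 83.35° = -38.35°

|T| = 15.4 dB, ∠T = -38.3°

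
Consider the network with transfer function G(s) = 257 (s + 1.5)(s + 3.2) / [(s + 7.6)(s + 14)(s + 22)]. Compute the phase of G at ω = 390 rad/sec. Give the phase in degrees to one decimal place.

-84.3 deg

∠(j390 + 1.5) = arctan(390/1.5) = 89.78°
∠(j390 + 3.2) = arctan(390/3.2) = 89.53°
∠(j390 + 7.6) = arctan(390/7.6) = 88.88°
∠(j390 + 14) = arctan(390/14) = 87.94°
∠(j390 + 22) = arctan(390/22) = 86.77°
∠G(j390) = 89.78° + 89.53° − (88.88° + 87.94° + 86.77°) = -84.29°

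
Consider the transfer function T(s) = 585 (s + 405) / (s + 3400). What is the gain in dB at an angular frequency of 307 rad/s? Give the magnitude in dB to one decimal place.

|j307 + 405| = √(307² + 405²) = 508.2
|j307 + 3400| = √(307² + 3400²) = 3414
|T(j307)| = 585 × 508.2 / 3414 = 87.087
20 log₁₀(87.087) = 38.80 dB

38.8 dB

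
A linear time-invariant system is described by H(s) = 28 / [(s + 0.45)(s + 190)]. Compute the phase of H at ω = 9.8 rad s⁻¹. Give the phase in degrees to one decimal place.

-90.3°

∠(j9.8 + 0.45) = arctan(9.8/0.45) = 87.37°
∠(j9.8 + 190) = arctan(9.8/190) = 2.95°
∠H(j9.8) = − (87.37° + 2.95°) = -90.32°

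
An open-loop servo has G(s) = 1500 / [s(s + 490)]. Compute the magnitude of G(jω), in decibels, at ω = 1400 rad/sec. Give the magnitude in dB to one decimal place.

-62.8 dB

|j1400 + 490| = √(1400² + 490²) = 1483
|j1400| = 1400
|G(j1400)| = 1500 / (1483 × 1400) = 0.00072234
20 log₁₀(0.00072234) = -62.83 dB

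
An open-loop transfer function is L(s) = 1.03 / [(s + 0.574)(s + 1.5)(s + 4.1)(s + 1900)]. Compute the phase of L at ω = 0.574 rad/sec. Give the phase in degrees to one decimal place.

∠(j0.574 + 0.574) = arctan(0.574/0.574) = 45.00°
∠(j0.574 + 1.5) = arctan(0.574/1.5) = 20.94°
∠(j0.574 + 4.1) = arctan(0.574/4.1) = 7.97°
∠(j0.574 + 1900) = arctan(0.574/1900) = 0.02°
∠L(j0.574) = − (45.00° + 20.94° + 7.97° + 0.02°) = -73.93°

-73.9°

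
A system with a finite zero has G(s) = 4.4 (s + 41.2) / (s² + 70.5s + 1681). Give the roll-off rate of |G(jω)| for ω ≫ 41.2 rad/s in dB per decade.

-20 dB/decade

With 1 zero and 2 poles, the high-frequency asymptotic slope is 20 × (1 − 2) = -20 dB/decade.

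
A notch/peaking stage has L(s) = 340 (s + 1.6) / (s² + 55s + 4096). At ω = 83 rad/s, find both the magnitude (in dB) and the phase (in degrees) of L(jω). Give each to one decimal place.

|L| = 14.4 dB, ∠L = -32.6°

|j83 + 1.6| = √(83² + 1.6²) = 83.02
|(j83)² + 55(j83) + 4096| = |-2793 + j4565| = 5352
|L(j83)| = 340 × 83.02 / 5352 = 5.2741
20 log₁₀(5.2741) = 14.44 dB
∠(j83 + 1.6) = arctan(83/1.6) = 88.90°
∠[(j83)² + 55(j83) + 4096] = ∠[-2793 + j4565] = 121.46°
∠L(j83) = 88.90° − 121.46° = -32.56°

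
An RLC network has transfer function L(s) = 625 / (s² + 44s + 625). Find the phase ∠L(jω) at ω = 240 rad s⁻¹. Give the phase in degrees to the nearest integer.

∠[(j240)² + 44(j240) + 625] = ∠[-56975 + j10560] = 169.50°
∠L(j240) = −169.50° = -169.50°

-169°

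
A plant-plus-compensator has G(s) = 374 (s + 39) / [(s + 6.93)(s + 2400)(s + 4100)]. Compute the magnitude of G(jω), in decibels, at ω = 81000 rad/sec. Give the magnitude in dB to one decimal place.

-144.9 dB

|j81000 + 39| = √(81000² + 39²) = 8.1e+04
|j81000 + 6.93| = √(81000² + 6.93²) = 8.1e+04
|j81000 + 2400| = √(81000² + 2400²) = 8.104e+04
|j81000 + 4100| = √(81000² + 4100²) = 8.11e+04
|G(j81000)| = 374 × 8.1e+04 / (8.1e+04 × 8.104e+04 × 8.11e+04) = 5.6906e-08
20 log₁₀(5.6906e-08) = -144.90 dB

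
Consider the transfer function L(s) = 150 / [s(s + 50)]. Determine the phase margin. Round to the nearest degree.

Gain crossover: |L(jω)| = 1 at ω ≈ 2.99 rad/s.
∠L(j2.99) = −90° − arctan(2.99/50) ≈ -93.43°
PM = 180° + (-93.43°) = 86.57°

87°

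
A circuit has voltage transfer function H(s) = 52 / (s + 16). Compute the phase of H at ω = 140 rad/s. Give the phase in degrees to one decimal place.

∠(j140 + 16) = arctan(140/16) = 83.48°
∠H(j140) = −83.48° = -83.48°

-83.5°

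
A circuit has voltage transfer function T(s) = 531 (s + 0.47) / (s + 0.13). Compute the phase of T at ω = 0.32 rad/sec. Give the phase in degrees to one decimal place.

-33.6°

∠(j0.32 + 0.47) = arctan(0.32/0.47) = 34.25°
∠(j0.32 + 0.13) = arctan(0.32/0.13) = 67.89°
∠T(j0.32) = 34.25° − 67.89° = -33.64°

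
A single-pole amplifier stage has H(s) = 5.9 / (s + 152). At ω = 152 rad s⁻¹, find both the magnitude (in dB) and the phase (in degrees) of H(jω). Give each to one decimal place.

|j152 + 152| = √(152² + 152²) = 215
|H(j152)| = 5.9 / 215 = 0.027447
20 log₁₀(0.027447) = -31.23 dB
∠(j152 + 152) = arctan(152/152) = 45.00°
∠H(j152) = −45.00° = -45.00°

|H| = -31.2 dB, ∠H = -45.0°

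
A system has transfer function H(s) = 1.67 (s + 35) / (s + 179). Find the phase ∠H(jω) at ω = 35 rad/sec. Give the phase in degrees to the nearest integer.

∠(j35 + 35) = arctan(35/35) = 45.00°
∠(j35 + 179) = arctan(35/179) = 11.06°
∠H(j35) = 45.00° − 11.06° = 33.94°

34°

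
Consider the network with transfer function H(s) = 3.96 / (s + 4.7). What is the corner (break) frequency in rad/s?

4.7 rad/s

The single real pole at s = −4.7 gives a corner at ω = 4.7 rad/s.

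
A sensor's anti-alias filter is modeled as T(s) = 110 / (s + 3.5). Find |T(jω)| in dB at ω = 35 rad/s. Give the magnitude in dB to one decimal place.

|j35 + 3.5| = √(35² + 3.5²) = 35.17
|T(j35)| = 110 / 35.17 = 3.1273
20 log₁₀(3.1273) = 9.90 dB

9.9 dB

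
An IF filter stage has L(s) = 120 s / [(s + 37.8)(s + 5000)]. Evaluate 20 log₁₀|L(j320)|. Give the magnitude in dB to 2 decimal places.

|j320| = 320
|j320 + 37.8| = √(320² + 37.8²) = 322.2
|j320 + 5000| = √(320² + 5000²) = 5010
|L(j320)| = 120 × 320 / (322.2 × 5010) = 0.023786
20 log₁₀(0.023786) = -32.474 dB

-32.47 dB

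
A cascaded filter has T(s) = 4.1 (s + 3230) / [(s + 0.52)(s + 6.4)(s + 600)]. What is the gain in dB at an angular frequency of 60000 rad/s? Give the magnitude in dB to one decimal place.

-178.9 dB

|j60000 + 3230| = √(60000² + 3230²) = 6.009e+04
|j60000 + 0.52| = √(60000² + 0.52²) = 6e+04
|j60000 + 6.4| = √(60000² + 6.4²) = 6e+04
|j60000 + 600| = √(60000² + 600²) = 6e+04
|T(j60000)| = 4.1 × 6.009e+04 / (6e+04 × 6e+04 × 6e+04) = 1.1405e-09
20 log₁₀(1.1405e-09) = -178.86 dB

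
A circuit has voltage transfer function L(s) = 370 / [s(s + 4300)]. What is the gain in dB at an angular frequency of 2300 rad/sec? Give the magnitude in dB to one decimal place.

|j2300 + 4300| = √(2300² + 4300²) = 4876
|j2300| = 2300
|L(j2300)| = 370 / (4876 × 2300) = 3.2989e-05
20 log₁₀(3.2989e-05) = -89.63 dB

-89.6 dB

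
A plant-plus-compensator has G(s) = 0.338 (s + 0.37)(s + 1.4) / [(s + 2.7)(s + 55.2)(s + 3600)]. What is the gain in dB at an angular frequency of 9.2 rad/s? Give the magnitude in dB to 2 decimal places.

-96.48 dB

|j9.2 + 0.37| = √(9.2² + 0.37²) = 9.207
|j9.2 + 1.4| = √(9.2² + 1.4²) = 9.306
|j9.2 + 2.7| = √(9.2² + 2.7²) = 9.588
|j9.2 + 55.2| = √(9.2² + 55.2²) = 55.96
|j9.2 + 3600| = √(9.2² + 3600²) = 3600
|G(j9.2)| = 0.338 × 9.207 × 9.306 / (9.588 × 55.96 × 3600) = 1.4993e-05
20 log₁₀(1.4993e-05) = -96.482 dB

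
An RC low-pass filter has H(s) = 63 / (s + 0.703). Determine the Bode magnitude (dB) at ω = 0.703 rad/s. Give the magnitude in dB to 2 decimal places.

36.04 dB

|j0.703 + 0.703| = √(0.703² + 0.703²) = 0.9942
|H(j0.703)| = 63 / 0.9942 = 63.368
20 log₁₀(63.368) = 36.037 dB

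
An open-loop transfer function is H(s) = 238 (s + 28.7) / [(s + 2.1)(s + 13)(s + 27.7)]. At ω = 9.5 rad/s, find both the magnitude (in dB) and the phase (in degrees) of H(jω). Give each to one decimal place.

|j9.5 + 28.7| = √(9.5² + 28.7²) = 30.23
|j9.5 + 2.1| = √(9.5² + 2.1²) = 9.729
|j9.5 + 13| = √(9.5² + 13²) = 16.1
|j9.5 + 27.7| = √(9.5² + 27.7²) = 29.28
|H(j9.5)| = 238 × 30.23 / (9.729 × 16.1 × 29.28) = 1.5684
20 log₁₀(1.5684) = 3.91 dB
∠(j9.5 + 28.7) = arctan(9.5/28.7) = 18.32°
∠(j9.5 + 2.1) = arctan(9.5/2.1) = 77.54°
∠(j9.5 + 13) = arctan(9.5/13) = 36.16°
∠(j9.5 + 27.7) = arctan(9.5/27.7) = 18.93°
∠H(j9.5) = 18.32° − (77.54° + 36.16° + 18.93°) = -114.31°

|H| = 3.9 dB, ∠H = -114.3°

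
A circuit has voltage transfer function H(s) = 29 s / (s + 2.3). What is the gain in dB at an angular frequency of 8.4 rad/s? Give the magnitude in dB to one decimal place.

|j8.4| = 8.4
|j8.4 + 2.3| = √(8.4² + 2.3²) = 8.709
|H(j8.4)| = 29 × 8.4 / 8.709 = 27.97
20 log₁₀(27.97) = 28.93 dB

28.9 dB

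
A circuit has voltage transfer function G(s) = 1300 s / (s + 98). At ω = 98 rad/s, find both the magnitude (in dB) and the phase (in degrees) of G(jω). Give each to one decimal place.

|j98| = 98
|j98 + 98| = √(98² + 98²) = 138.6
|G(j98)| = 1300 × 98 / 138.6 = 919.24
20 log₁₀(919.24) = 59.27 dB
∠(j98) = 90.00°
∠(j98 + 98) = arctan(98/98) = 45.00°
∠G(j98) = 90.00° − 45.00° = 45.00°

|G| = 59.3 dB, ∠G = 45.0°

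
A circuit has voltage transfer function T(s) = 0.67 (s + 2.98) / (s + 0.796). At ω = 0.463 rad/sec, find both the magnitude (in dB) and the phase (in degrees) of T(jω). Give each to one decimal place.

|T| = 6.8 dB, ∠T = -21.4 deg

|j0.463 + 2.98| = √(0.463² + 2.98²) = 3.016
|j0.463 + 0.796| = √(0.463² + 0.796²) = 0.9209
|T(j0.463)| = 0.67 × 3.016 / 0.9209 = 2.1942
20 log₁₀(2.1942) = 6.83 dB
∠(j0.463 + 2.98) = arctan(0.463/2.98) = 8.83°
∠(j0.463 + 0.796) = arctan(0.463/0.796) = 30.18°
∠T(j0.463) = 8.83° − 30.18° = -21.35°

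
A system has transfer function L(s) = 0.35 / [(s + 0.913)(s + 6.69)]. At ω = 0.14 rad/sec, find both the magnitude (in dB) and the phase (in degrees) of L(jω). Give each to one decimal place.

|L| = -24.9 dB, ∠L = -9.9°

|j0.14 + 0.913| = √(0.14² + 0.913²) = 0.9237
|j0.14 + 6.69| = √(0.14² + 6.69²) = 6.691
|L(j0.14)| = 0.35 / (0.9237 × 6.691) = 0.056628
20 log₁₀(0.056628) = -24.94 dB
∠(j0.14 + 0.913) = arctan(0.14/0.913) = 8.72°
∠(j0.14 + 6.69) = arctan(0.14/6.69) = 1.20°
∠L(j0.14) = − (8.72° + 1.20°) = -9.92°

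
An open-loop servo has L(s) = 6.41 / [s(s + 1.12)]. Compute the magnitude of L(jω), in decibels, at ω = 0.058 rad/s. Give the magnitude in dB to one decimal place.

39.9 dB

|j0.058 + 1.12| = √(0.058² + 1.12²) = 1.122
|j0.058| = 0.058
|L(j0.058)| = 6.41 / (1.122 × 0.058) = 98.544
20 log₁₀(98.544) = 39.87 dB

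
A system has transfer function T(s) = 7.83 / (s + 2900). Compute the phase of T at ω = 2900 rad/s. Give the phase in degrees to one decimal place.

∠(j2900 + 2900) = arctan(2900/2900) = 45.00°
∠T(j2900) = −45.00° = -45.00°

-45.0°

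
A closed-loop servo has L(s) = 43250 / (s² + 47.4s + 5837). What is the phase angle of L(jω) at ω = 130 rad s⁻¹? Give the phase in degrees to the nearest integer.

-151 deg

∠[(j130)² + 47.4(j130) + 5837] = ∠[-11063 + j6162] = 150.88°
∠L(j130) = −150.88° = -150.88°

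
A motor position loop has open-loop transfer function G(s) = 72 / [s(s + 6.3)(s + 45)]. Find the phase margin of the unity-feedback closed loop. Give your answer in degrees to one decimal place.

87.4°

Gain crossover: |G(jω)| = 1 at ω ≈ 0.254 rad/s.
∠G(j0.254) = −90° − arctan(0.254/6.3) − arctan(0.254/45) ≈ -92.63°
PM = 180° + (-92.63°) = 87.37°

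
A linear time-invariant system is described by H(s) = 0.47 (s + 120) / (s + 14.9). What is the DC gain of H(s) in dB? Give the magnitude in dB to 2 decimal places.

H(0) = 0.47 × 120 / 14.9 = 3.7852
20 log₁₀(3.7852) = 11.562 dB

11.56 dB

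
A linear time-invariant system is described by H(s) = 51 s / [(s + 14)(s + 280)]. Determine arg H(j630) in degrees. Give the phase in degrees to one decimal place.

∠(j630) = 90.00°
∠(j630 + 14) = arctan(630/14) = 88.73°
∠(j630 + 280) = arctan(630/280) = 66.04°
∠H(j630) = 90.00° − (88.73° + 66.04°) = -64.76°

-64.8°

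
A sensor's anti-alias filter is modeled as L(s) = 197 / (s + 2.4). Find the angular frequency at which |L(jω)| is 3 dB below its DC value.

For a single-pole low-pass, the −3 dB point is at the pole: ω = 2.4 rad/sec.

2.4 rad/sec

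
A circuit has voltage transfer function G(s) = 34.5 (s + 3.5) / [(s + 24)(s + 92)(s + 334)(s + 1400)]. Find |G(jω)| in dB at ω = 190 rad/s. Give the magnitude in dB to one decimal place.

-130.5 dB

|j190 + 3.5| = √(190² + 3.5²) = 190
|j190 + 24| = √(190² + 24²) = 191.5
|j190 + 92| = √(190² + 92²) = 211.1
|j190 + 334| = √(190² + 334²) = 384.3
|j190 + 1400| = √(190² + 1400²) = 1413
|G(j190)| = 34.5 × 190 / (191.5 × 211.1 × 384.3 × 1413) = 2.9871e-07
20 log₁₀(2.9871e-07) = -130.50 dB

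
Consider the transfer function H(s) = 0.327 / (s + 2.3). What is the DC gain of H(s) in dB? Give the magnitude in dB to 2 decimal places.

H(0) = 0.327 / 2.3 = 0.14217
20 log₁₀(0.14217) = -16.944 dB

-16.94 dB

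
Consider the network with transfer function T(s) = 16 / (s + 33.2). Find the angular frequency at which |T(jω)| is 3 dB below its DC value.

33.2 rad/s

For a single-pole low-pass, the −3 dB point is at the pole: ω = 33.2 rad/s.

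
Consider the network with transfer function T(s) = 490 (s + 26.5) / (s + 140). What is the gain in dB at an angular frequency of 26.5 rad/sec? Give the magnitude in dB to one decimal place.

|j26.5 + 26.5| = √(26.5² + 26.5²) = 37.48
|j26.5 + 140| = √(26.5² + 140²) = 142.5
|T(j26.5)| = 490 × 37.48 / 142.5 = 128.88
20 log₁₀(128.88) = 42.20 dB

42.2 dB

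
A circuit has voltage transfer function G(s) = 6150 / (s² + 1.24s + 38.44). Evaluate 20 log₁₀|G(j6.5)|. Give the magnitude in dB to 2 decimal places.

56.77 dB

|(j6.5)² + 1.24(j6.5) + 38.44| = |-3.81 + j8.06| = 8.915
|G(j6.5)| = 6150 / 8.915 = 689.84
20 log₁₀(689.84) = 56.775 dB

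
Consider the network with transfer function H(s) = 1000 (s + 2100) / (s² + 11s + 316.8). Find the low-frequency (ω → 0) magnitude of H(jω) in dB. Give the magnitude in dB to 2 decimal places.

H(0) = 1000 × 2100 / 316.8 = 6628.8
20 log₁₀(6628.8) = 76.429 dB

76.43 dB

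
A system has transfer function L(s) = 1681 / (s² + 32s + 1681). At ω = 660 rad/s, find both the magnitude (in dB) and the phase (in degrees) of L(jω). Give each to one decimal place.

|L| = -48.2 dB, ∠L = -177.2 deg

|(j660)² + 32(j660) + 1681| = |-4.3392e+05 + j21120| = 4.344e+05
|L(j660)| = 1681 / 4.344e+05 = 0.0038694
20 log₁₀(0.0038694) = -48.25 dB
∠[(j660)² + 32(j660) + 1681] = ∠[-4.3392e+05 + j21120] = 177.21°
∠L(j660) = −177.21° = -177.21°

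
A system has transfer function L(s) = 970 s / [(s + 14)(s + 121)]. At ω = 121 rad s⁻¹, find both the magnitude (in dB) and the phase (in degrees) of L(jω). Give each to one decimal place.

|j121| = 121
|j121 + 14| = √(121² + 14²) = 121.8
|j121 + 121| = √(121² + 121²) = 171.1
|L(j121)| = 970 × 121 / (121.8 × 171.1) = 5.631
20 log₁₀(5.631) = 15.01 dB
∠(j121) = 90.00°
∠(j121 + 14) = arctan(121/14) = 83.40°
∠(j121 + 121) = arctan(121/121) = 45.00°
∠L(j121) = 90.00° − (83.40° + 45.00°) = -38.40°

|L| = 15.0 dB, ∠L = -38.4°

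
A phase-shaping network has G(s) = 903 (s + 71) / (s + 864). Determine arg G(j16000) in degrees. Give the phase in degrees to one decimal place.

2.8°

∠(j16000 + 71) = arctan(16000/71) = 89.75°
∠(j16000 + 864) = arctan(16000/864) = 86.91°
∠G(j16000) = 89.75° − 86.91° = 2.84°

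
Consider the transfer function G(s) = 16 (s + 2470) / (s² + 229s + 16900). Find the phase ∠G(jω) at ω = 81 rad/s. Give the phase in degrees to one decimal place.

∠(j81 + 2470) = arctan(81/2470) = 1.88°
∠[(j81)² + 229(j81) + 16900] = ∠[10339 + j18549] = 60.87°
∠G(j81) = 1.88° − 60.87° = -58.99°

-59.0°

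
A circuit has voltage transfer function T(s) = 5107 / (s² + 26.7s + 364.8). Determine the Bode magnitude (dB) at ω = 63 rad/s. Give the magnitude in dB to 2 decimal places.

2.17 dB

|(j63)² + 26.7(j63) + 364.8| = |-3604.2 + j1682.1| = 3977
|T(j63)| = 5107 / 3977 = 1.284
20 log₁₀(1.284) = 2.171 dB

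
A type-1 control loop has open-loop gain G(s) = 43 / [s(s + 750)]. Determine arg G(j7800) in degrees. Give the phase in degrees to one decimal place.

∠(j7800 + 750) = arctan(7800/750) = 84.51°
∠(j7800) = 90.00°
∠G(j7800) = − (84.51° + 90.00°) = -174.51°

-174.5°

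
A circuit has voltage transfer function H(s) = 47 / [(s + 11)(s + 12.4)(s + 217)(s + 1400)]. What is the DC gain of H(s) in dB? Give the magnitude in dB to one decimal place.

H(0) = 47 / (11 × 12.4 × 217 × 1400) = 1.1342e-06
20 log₁₀(1.1342e-06) = -118.91 dB

-118.9 dB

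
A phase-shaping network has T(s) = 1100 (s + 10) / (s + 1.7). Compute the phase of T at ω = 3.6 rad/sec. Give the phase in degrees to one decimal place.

∠(j3.6 + 10) = arctan(3.6/10) = 19.80°
∠(j3.6 + 1.7) = arctan(3.6/1.7) = 64.72°
∠T(j3.6) = 19.80° − 64.72° = -44.92°

-44.9°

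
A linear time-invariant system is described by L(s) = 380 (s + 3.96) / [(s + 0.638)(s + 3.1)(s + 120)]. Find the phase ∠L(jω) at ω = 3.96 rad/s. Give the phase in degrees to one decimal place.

∠(j3.96 + 3.96) = arctan(3.96/3.96) = 45.00°
∠(j3.96 + 0.638) = arctan(3.96/0.638) = 80.85°
∠(j3.96 + 3.1) = arctan(3.96/3.1) = 51.95°
∠(j3.96 + 120) = arctan(3.96/120) = 1.89°
∠L(j3.96) = 45.00° − (80.85° + 51.95° + 1.89°) = -89.68°

-89.7°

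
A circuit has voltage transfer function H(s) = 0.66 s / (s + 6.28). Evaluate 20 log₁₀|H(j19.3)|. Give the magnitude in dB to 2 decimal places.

-4.05 dB

|j19.3| = 19.3
|j19.3 + 6.28| = √(19.3² + 6.28²) = 20.3
|H(j19.3)| = 0.66 × 19.3 / 20.3 = 0.62761
20 log₁₀(0.62761) = -4.046 dB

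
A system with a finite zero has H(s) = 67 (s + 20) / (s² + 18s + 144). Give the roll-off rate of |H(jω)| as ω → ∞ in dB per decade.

With 1 zero and 2 poles, the high-frequency asymptotic slope is 20 × (1 − 2) = -20 dB/decade.

-20 dB/decade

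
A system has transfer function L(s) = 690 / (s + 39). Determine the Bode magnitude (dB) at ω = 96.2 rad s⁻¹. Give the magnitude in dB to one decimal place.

|j96.2 + 39| = √(96.2² + 39²) = 103.8
|L(j96.2)| = 690 / 103.8 = 6.6471
20 log₁₀(6.6471) = 16.45 dB

16.5 dB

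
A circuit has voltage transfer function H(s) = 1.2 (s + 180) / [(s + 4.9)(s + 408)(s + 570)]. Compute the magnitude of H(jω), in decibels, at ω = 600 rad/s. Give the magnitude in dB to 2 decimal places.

|j600 + 180| = √(600² + 180²) = 626.4
|j600 + 4.9| = √(600² + 4.9²) = 600
|j600 + 408| = √(600² + 408²) = 725.6
|j600 + 570| = √(600² + 570²) = 827.6
|H(j600)| = 1.2 × 626.4 / (600 × 725.6 × 827.6) = 2.0863e-06
20 log₁₀(2.0863e-06) = -113.612 dB

-113.61 dB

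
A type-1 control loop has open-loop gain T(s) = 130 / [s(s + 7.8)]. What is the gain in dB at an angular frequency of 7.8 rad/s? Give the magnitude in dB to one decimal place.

|j7.8 + 7.8| = √(7.8² + 7.8²) = 11.03
|j7.8| = 7.8
|T(j7.8)| = 130 / (11.03 × 7.8) = 1.5109
20 log₁₀(1.5109) = 3.58 dB

3.6 dB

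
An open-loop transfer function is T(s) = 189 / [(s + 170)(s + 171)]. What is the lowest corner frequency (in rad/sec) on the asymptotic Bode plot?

Break frequencies occur at each pole and zero magnitude: 170 rad/sec, 171 rad/sec.
The lowest is 170 rad/sec.

170 rad/sec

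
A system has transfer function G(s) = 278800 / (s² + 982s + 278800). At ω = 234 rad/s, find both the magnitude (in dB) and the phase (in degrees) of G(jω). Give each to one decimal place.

|(j234)² + 982(j234) + 278800| = |2.2404e+05 + j2.2979e+05| = 3.209e+05
|G(j234)| = 278800 / 3.209e+05 = 0.86872
20 log₁₀(0.86872) = -1.22 dB
∠[(j234)² + 982(j234) + 278800] = ∠[2.2404e+05 + j2.2979e+05] = 45.73°
∠G(j234) = −45.73° = -45.73°

|G| = -1.2 dB, ∠G = -45.7°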